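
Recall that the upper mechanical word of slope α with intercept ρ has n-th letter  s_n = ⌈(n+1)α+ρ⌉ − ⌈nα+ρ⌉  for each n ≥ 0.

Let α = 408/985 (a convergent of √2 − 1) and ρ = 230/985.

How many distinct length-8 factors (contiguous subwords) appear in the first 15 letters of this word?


7

t_n = ⌈(n·408+230)/985⌉ for n = 0 … 15:
  n=0…9: ⌈230/985⌉=1 ⌈638/985⌉=1 ⌈1046/985⌉=2 ⌈1454/985⌉=2 ⌈1862/985⌉=2 ⌈2270/985⌉=3 ⌈2678/985⌉=3 ⌈3086/985⌉=4 ⌈3494/985⌉=4 ⌈3902/985⌉=4
  n=10…15: ⌈4310/985⌉=5 ⌈4718/985⌉=5 ⌈5126/985⌉=6 ⌈5534/985⌉=6 ⌈5942/985⌉=7 ⌈6350/985⌉=7
s_n = t_(n+1) − t_n for n = 0 … 14 gives
prefix = 010010100101010
slide a length-8 window over [0..7] … [7..14] (8 windows); first occurrence of each distinct factor:
  [  0..  7] 01001010
  [  1..  8] 10010100
  [  2..  9] 00101001
  [  3.. 10] 01010010
  [  4.. 11] 10100101
  [  6.. 13] 10010101
  [  7.. 14] 00101010
  (the other 1 window repeats one of these)
distinct factors: {00101001, 00101010, 01001010, 01010010, 10010100, 10010101, 10100101}
count = 7  (Sturmian bound for length 8 is 9)


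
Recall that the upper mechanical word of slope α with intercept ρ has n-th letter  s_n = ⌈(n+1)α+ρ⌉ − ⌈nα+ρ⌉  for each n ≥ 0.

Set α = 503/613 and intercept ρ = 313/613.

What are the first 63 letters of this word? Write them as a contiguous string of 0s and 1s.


n=0: ⌈(1·503+313)/613⌉ − ⌈(0·503+313)/613⌉ = ⌈816/613⌉ − ⌈313/613⌉ = 2 − 1 = 1
n=1: ⌈(2·503+313)/613⌉ − ⌈(1·503+313)/613⌉ = ⌈1319/613⌉ − ⌈816/613⌉ = 3 − 2 = 1
n=2: ⌈(3·503+313)/613⌉ − ⌈(2·503+313)/613⌉ = ⌈1822/613⌉ − ⌈1319/613⌉ = 3 − 3 = 0
n=3: ⌈(4·503+313)/613⌉ − ⌈(3·503+313)/613⌉ = ⌈2325/613⌉ − ⌈1822/613⌉ = 4 − 3 = 1
n=4: ⌈(5·503+313)/613⌉ − ⌈(4·503+313)/613⌉ = ⌈2828/613⌉ − ⌈2325/613⌉ = 5 − 4 = 1
n=5: ⌈(6·503+313)/613⌉ − ⌈(5·503+313)/613⌉ = ⌈3331/613⌉ − ⌈2828/613⌉ = 6 − 5 = 1
n=6: ⌈(7·503+313)/613⌉ − ⌈(6·503+313)/613⌉ = ⌈3834/613⌉ − ⌈3331/613⌉ = 7 − 6 = 1
n=7: ⌈(8·503+313)/613⌉ − ⌈(7·503+313)/613⌉ = ⌈4337/613⌉ − ⌈3834/613⌉ = 8 − 7 = 1
n=8: ⌈(9·503+313)/613⌉ − ⌈(8·503+313)/613⌉ = ⌈4840/613⌉ − ⌈4337/613⌉ = 8 − 8 = 0
n=9: ⌈(10·503+313)/613⌉ − ⌈(9·503+313)/613⌉ = ⌈5343/613⌉ − ⌈4840/613⌉ = 9 − 8 = 1
n=10: ⌈(11·503+313)/613⌉ − ⌈(10·503+313)/613⌉ = ⌈5846/613⌉ − ⌈5343/613⌉ = 10 − 9 = 1
n=11: ⌈(12·503+313)/613⌉ − ⌈(11·503+313)/613⌉ = ⌈6349/613⌉ − ⌈5846/613⌉ = 11 − 10 = 1
n=12: ⌈(13·503+313)/613⌉ − ⌈(12·503+313)/613⌉ = ⌈6852/613⌉ − ⌈6349/613⌉ = 12 − 11 = 1
n=13: ⌈(14·503+313)/613⌉ − ⌈(13·503+313)/613⌉ = ⌈7355/613⌉ − ⌈6852/613⌉ = 12 − 12 = 0
n=14: ⌈(15·503+313)/613⌉ − ⌈(14·503+313)/613⌉ = ⌈7858/613⌉ − ⌈7355/613⌉ = 13 − 12 = 1
n=15: ⌈(16·503+313)/613⌉ − ⌈(15·503+313)/613⌉ = ⌈8361/613⌉ − ⌈7858/613⌉ = 14 − 13 = 1
n=16: ⌈(17·503+313)/613⌉ − ⌈(16·503+313)/613⌉ = ⌈8864/613⌉ − ⌈8361/613⌉ = 15 − 14 = 1
n=17: ⌈(18·503+313)/613⌉ − ⌈(17·503+313)/613⌉ = ⌈9367/613⌉ − ⌈8864/613⌉ = 16 − 15 = 1
n=18: ⌈(19·503+313)/613⌉ − ⌈(18·503+313)/613⌉ = ⌈9870/613⌉ − ⌈9367/613⌉ = 17 − 16 = 1
n=19: ⌈(20·503+313)/613⌉ − ⌈(19·503+313)/613⌉ = ⌈10373/613⌉ − ⌈9870/613⌉ = 17 − 17 = 0
n=20: ⌈(21·503+313)/613⌉ − ⌈(20·503+313)/613⌉ = ⌈10876/613⌉ − ⌈10373/613⌉ = 18 − 17 = 1
n=21: ⌈(22·503+313)/613⌉ − ⌈(21·503+313)/613⌉ = ⌈11379/613⌉ − ⌈10876/613⌉ = 19 − 18 = 1
n=22: ⌈(23·503+313)/613⌉ − ⌈(22·503+313)/613⌉ = ⌈11882/613⌉ − ⌈11379/613⌉ = 20 − 19 = 1
n=23: ⌈(24·503+313)/613⌉ − ⌈(23·503+313)/613⌉ = ⌈12385/613⌉ − ⌈11882/613⌉ = 21 − 20 = 1
n=24: ⌈(25·503+313)/613⌉ − ⌈(24·503+313)/613⌉ = ⌈12888/613⌉ − ⌈12385/613⌉ = 22 − 21 = 1
n=25: ⌈(26·503+313)/613⌉ − ⌈(25·503+313)/613⌉ = ⌈13391/613⌉ − ⌈12888/613⌉ = 22 − 22 = 0
n=26: ⌈(27·503+313)/613⌉ − ⌈(26·503+313)/613⌉ = ⌈13894/613⌉ − ⌈13391/613⌉ = 23 − 22 = 1
n=27: ⌈(28·503+313)/613⌉ − ⌈(27·503+313)/613⌉ = ⌈14397/613⌉ − ⌈13894/613⌉ = 24 − 23 = 1
n=28: ⌈(29·503+313)/613⌉ − ⌈(28·503+313)/613⌉ = ⌈14900/613⌉ − ⌈14397/613⌉ = 25 − 24 = 1
n=29: ⌈(30·503+313)/613⌉ − ⌈(29·503+313)/613⌉ = ⌈15403/613⌉ − ⌈14900/613⌉ = 26 − 25 = 1
n=30: ⌈(31·503+313)/613⌉ − ⌈(30·503+313)/613⌉ = ⌈15906/613⌉ − ⌈15403/613⌉ = 26 − 26 = 0
n=31: ⌈(32·503+313)/613⌉ − ⌈(31·503+313)/613⌉ = ⌈16409/613⌉ − ⌈15906/613⌉ = 27 − 26 = 1
n=32: ⌈(33·503+313)/613⌉ − ⌈(32·503+313)/613⌉ = ⌈16912/613⌉ − ⌈16409/613⌉ = 28 − 27 = 1
n=33: ⌈(34·503+313)/613⌉ − ⌈(33·503+313)/613⌉ = ⌈17415/613⌉ − ⌈16912/613⌉ = 29 − 28 = 1
n=34: ⌈(35·503+313)/613⌉ − ⌈(34·503+313)/613⌉ = ⌈17918/613⌉ − ⌈17415/613⌉ = 30 − 29 = 1
n=35: ⌈(36·503+313)/613⌉ − ⌈(35·503+313)/613⌉ = ⌈18421/613⌉ − ⌈17918/613⌉ = 31 − 30 = 1
n=36: ⌈(37·503+313)/613⌉ − ⌈(36·503+313)/613⌉ = ⌈18924/613⌉ − ⌈18421/613⌉ = 31 − 31 = 0
n=37: ⌈(38·503+313)/613⌉ − ⌈(37·503+313)/613⌉ = ⌈19427/613⌉ − ⌈18924/613⌉ = 32 − 31 = 1
n=38: ⌈(39·503+313)/613⌉ − ⌈(38·503+313)/613⌉ = ⌈19930/613⌉ − ⌈19427/613⌉ = 33 − 32 = 1
n=39: ⌈(40·503+313)/613⌉ − ⌈(39·503+313)/613⌉ = ⌈20433/613⌉ − ⌈19930/613⌉ = 34 − 33 = 1
n=40: ⌈(41·503+313)/613⌉ − ⌈(40·503+313)/613⌉ = ⌈20936/613⌉ − ⌈20433/613⌉ = 35 − 34 = 1
n=41: ⌈(42·503+313)/613⌉ − ⌈(41·503+313)/613⌉ = ⌈21439/613⌉ − ⌈20936/613⌉ = 35 − 35 = 0
n=42: ⌈(43·503+313)/613⌉ − ⌈(42·503+313)/613⌉ = ⌈21942/613⌉ − ⌈21439/613⌉ = 36 − 35 = 1
n=43: ⌈(44·503+313)/613⌉ − ⌈(43·503+313)/613⌉ = ⌈22445/613⌉ − ⌈21942/613⌉ = 37 − 36 = 1
n=44: ⌈(45·503+313)/613⌉ − ⌈(44·503+313)/613⌉ = ⌈22948/613⌉ − ⌈22445/613⌉ = 38 − 37 = 1
n=45: ⌈(46·503+313)/613⌉ − ⌈(45·503+313)/613⌉ = ⌈23451/613⌉ − ⌈22948/613⌉ = 39 − 38 = 1
n=46: ⌈(47·503+313)/613⌉ − ⌈(46·503+313)/613⌉ = ⌈23954/613⌉ − ⌈23451/613⌉ = 40 − 39 = 1
n=47: ⌈(48·503+313)/613⌉ − ⌈(47·503+313)/613⌉ = ⌈24457/613⌉ − ⌈23954/613⌉ = 40 − 40 = 0
n=48: ⌈(49·503+313)/613⌉ − ⌈(48·503+313)/613⌉ = ⌈24960/613⌉ − ⌈24457/613⌉ = 41 − 40 = 1
n=49: ⌈(50·503+313)/613⌉ − ⌈(49·503+313)/613⌉ = ⌈25463/613⌉ − ⌈24960/613⌉ = 42 − 41 = 1
n=50: ⌈(51·503+313)/613⌉ − ⌈(50·503+313)/613⌉ = ⌈25966/613⌉ − ⌈25463/613⌉ = 43 − 42 = 1
n=51: ⌈(52·503+313)/613⌉ − ⌈(51·503+313)/613⌉ = ⌈26469/613⌉ − ⌈25966/613⌉ = 44 − 43 = 1
n=52: ⌈(53·503+313)/613⌉ − ⌈(52·503+313)/613⌉ = ⌈26972/613⌉ − ⌈26469/613⌉ = 44 − 44 = 0
n=53: ⌈(54·503+313)/613⌉ − ⌈(53·503+313)/613⌉ = ⌈27475/613⌉ − ⌈26972/613⌉ = 45 − 44 = 1
n=54: ⌈(55·503+313)/613⌉ − ⌈(54·503+313)/613⌉ = ⌈27978/613⌉ − ⌈27475/613⌉ = 46 − 45 = 1
n=55: ⌈(56·503+313)/613⌉ − ⌈(55·503+313)/613⌉ = ⌈28481/613⌉ − ⌈27978/613⌉ = 47 − 46 = 1
n=56: ⌈(57·503+313)/613⌉ − ⌈(56·503+313)/613⌉ = ⌈28984/613⌉ − ⌈28481/613⌉ = 48 − 47 = 1
n=57: ⌈(58·503+313)/613⌉ − ⌈(57·503+313)/613⌉ = ⌈29487/613⌉ − ⌈28984/613⌉ = 49 − 48 = 1
n=58: ⌈(59·503+313)/613⌉ − ⌈(58·503+313)/613⌉ = ⌈29990/613⌉ − ⌈29487/613⌉ = 49 − 49 = 0
n=59: ⌈(60·503+313)/613⌉ − ⌈(59·503+313)/613⌉ = ⌈30493/613⌉ − ⌈29990/613⌉ = 50 − 49 = 1
n=60: ⌈(61·503+313)/613⌉ − ⌈(60·503+313)/613⌉ = ⌈30996/613⌉ − ⌈30493/613⌉ = 51 − 50 = 1
n=61: ⌈(62·503+313)/613⌉ − ⌈(61·503+313)/613⌉ = ⌈31499/613⌉ − ⌈30996/613⌉ = 52 − 51 = 1
n=62: ⌈(63·503+313)/613⌉ − ⌈(62·503+313)/613⌉ = ⌈32002/613⌉ − ⌈31499/613⌉ = 53 − 52 = 1

110111110111101111101111101111011111011110111110111101111101111


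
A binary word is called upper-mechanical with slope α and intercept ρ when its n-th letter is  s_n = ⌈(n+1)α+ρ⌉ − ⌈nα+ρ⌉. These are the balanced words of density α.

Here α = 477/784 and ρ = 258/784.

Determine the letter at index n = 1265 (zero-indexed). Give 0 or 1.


(n+1)α + ρ = (1266·477 + 258) / 784 = 604140/784
nα + ρ     = (1265·477 + 258) / 784 = 603663/784
⌈604140/784⌉ = 771,  ⌈603663/784⌉ = 770
s_{1265} = 771 − 770 = 1

1


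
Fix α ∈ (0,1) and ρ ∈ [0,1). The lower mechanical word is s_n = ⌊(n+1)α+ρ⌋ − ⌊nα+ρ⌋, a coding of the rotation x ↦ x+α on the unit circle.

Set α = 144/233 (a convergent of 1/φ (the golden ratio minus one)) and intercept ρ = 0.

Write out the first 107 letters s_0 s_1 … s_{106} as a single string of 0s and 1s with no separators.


01011010110110101101011011010110110101101011011010110101101101011011010110101101101011011010110101101101011

n=0: ⌊(1·144)/233⌋ − ⌊(0·144)/233⌋ = ⌊144/233⌋ − ⌊0/233⌋ = 0 − 0 = 0
n=1: ⌊(2·144)/233⌋ − ⌊(1·144)/233⌋ = ⌊288/233⌋ − ⌊144/233⌋ = 1 − 0 = 1
n=2: ⌊(3·144)/233⌋ − ⌊(2·144)/233⌋ = ⌊432/233⌋ − ⌊288/233⌋ = 1 − 1 = 0
n=3: ⌊(4·144)/233⌋ − ⌊(3·144)/233⌋ = ⌊576/233⌋ − ⌊432/233⌋ = 2 − 1 = 1
n=4: ⌊(5·144)/233⌋ − ⌊(4·144)/233⌋ = ⌊720/233⌋ − ⌊576/233⌋ = 3 − 2 = 1
n=5: ⌊(6·144)/233⌋ − ⌊(5·144)/233⌋ = ⌊864/233⌋ − ⌊720/233⌋ = 3 − 3 = 0
n=6: ⌊(7·144)/233⌋ − ⌊(6·144)/233⌋ = ⌊1008/233⌋ − ⌊864/233⌋ = 4 − 3 = 1
n=7: ⌊(8·144)/233⌋ − ⌊(7·144)/233⌋ = ⌊1152/233⌋ − ⌊1008/233⌋ = 4 − 4 = 0
n=8: ⌊(9·144)/233⌋ − ⌊(8·144)/233⌋ = ⌊1296/233⌋ − ⌊1152/233⌋ = 5 − 4 = 1
n=9: ⌊(10·144)/233⌋ − ⌊(9·144)/233⌋ = ⌊1440/233⌋ − ⌊1296/233⌋ = 6 − 5 = 1
n=10: ⌊(11·144)/233⌋ − ⌊(10·144)/233⌋ = ⌊1584/233⌋ − ⌊1440/233⌋ = 6 − 6 = 0
n=11: ⌊(12·144)/233⌋ − ⌊(11·144)/233⌋ = ⌊1728/233⌋ − ⌊1584/233⌋ = 7 − 6 = 1
n=12: ⌊(13·144)/233⌋ − ⌊(12·144)/233⌋ = ⌊1872/233⌋ − ⌊1728/233⌋ = 8 − 7 = 1
n=13: ⌊(14·144)/233⌋ − ⌊(13·144)/233⌋ = ⌊2016/233⌋ − ⌊1872/233⌋ = 8 − 8 = 0
n=14: ⌊(15·144)/233⌋ − ⌊(14·144)/233⌋ = ⌊2160/233⌋ − ⌊2016/233⌋ = 9 − 8 = 1
n=15: ⌊(16·144)/233⌋ − ⌊(15·144)/233⌋ = ⌊2304/233⌋ − ⌊2160/233⌋ = 9 − 9 = 0
n=16: ⌊(17·144)/233⌋ − ⌊(16·144)/233⌋ = ⌊2448/233⌋ − ⌊2304/233⌋ = 10 − 9 = 1
n=17: ⌊(18·144)/233⌋ − ⌊(17·144)/233⌋ = ⌊2592/233⌋ − ⌊2448/233⌋ = 11 − 10 = 1
n=18: ⌊(19·144)/233⌋ − ⌊(18·144)/233⌋ = ⌊2736/233⌋ − ⌊2592/233⌋ = 11 − 11 = 0
n=19: ⌊(20·144)/233⌋ − ⌊(19·144)/233⌋ = ⌊2880/233⌋ − ⌊2736/233⌋ = 12 − 11 = 1
n=20: ⌊(21·144)/233⌋ − ⌊(20·144)/233⌋ = ⌊3024/233⌋ − ⌊2880/233⌋ = 12 − 12 = 0
n=21: ⌊(22·144)/233⌋ − ⌊(21·144)/233⌋ = ⌊3168/233⌋ − ⌊3024/233⌋ = 13 − 12 = 1
n=22: ⌊(23·144)/233⌋ − ⌊(22·144)/233⌋ = ⌊3312/233⌋ − ⌊3168/233⌋ = 14 − 13 = 1
n=23: ⌊(24·144)/233⌋ − ⌊(23·144)/233⌋ = ⌊3456/233⌋ − ⌊3312/233⌋ = 14 − 14 = 0
n=24: ⌊(25·144)/233⌋ − ⌊(24·144)/233⌋ = ⌊3600/233⌋ − ⌊3456/233⌋ = 15 − 14 = 1
n=25: ⌊(26·144)/233⌋ − ⌊(25·144)/233⌋ = ⌊3744/233⌋ − ⌊3600/233⌋ = 16 − 15 = 1
n=26: ⌊(27·144)/233⌋ − ⌊(26·144)/233⌋ = ⌊3888/233⌋ − ⌊3744/233⌋ = 16 − 16 = 0
n=27: ⌊(28·144)/233⌋ − ⌊(27·144)/233⌋ = ⌊4032/233⌋ − ⌊3888/233⌋ = 17 − 16 = 1
n=28: ⌊(29·144)/233⌋ − ⌊(28·144)/233⌋ = ⌊4176/233⌋ − ⌊4032/233⌋ = 17 − 17 = 0
n=29: ⌊(30·144)/233⌋ − ⌊(29·144)/233⌋ = ⌊4320/233⌋ − ⌊4176/233⌋ = 18 − 17 = 1
n=30: ⌊(31·144)/233⌋ − ⌊(30·144)/233⌋ = ⌊4464/233⌋ − ⌊4320/233⌋ = 19 − 18 = 1
n=31: ⌊(32·144)/233⌋ − ⌊(31·144)/233⌋ = ⌊4608/233⌋ − ⌊4464/233⌋ = 19 − 19 = 0
n=32: ⌊(33·144)/233⌋ − ⌊(32·144)/233⌋ = ⌊4752/233⌋ − ⌊4608/233⌋ = 20 − 19 = 1
n=33: ⌊(34·144)/233⌋ − ⌊(33·144)/233⌋ = ⌊4896/233⌋ − ⌊4752/233⌋ = 21 − 20 = 1
n=34: ⌊(35·144)/233⌋ − ⌊(34·144)/233⌋ = ⌊5040/233⌋ − ⌊4896/233⌋ = 21 − 21 = 0
n=35: ⌊(36·144)/233⌋ − ⌊(35·144)/233⌋ = ⌊5184/233⌋ − ⌊5040/233⌋ = 22 − 21 = 1
n=36: ⌊(37·144)/233⌋ − ⌊(36·144)/233⌋ = ⌊5328/233⌋ − ⌊5184/233⌋ = 22 − 22 = 0
n=37: ⌊(38·144)/233⌋ − ⌊(37·144)/233⌋ = ⌊5472/233⌋ − ⌊5328/233⌋ = 23 − 22 = 1
n=38: ⌊(39·144)/233⌋ − ⌊(38·144)/233⌋ = ⌊5616/233⌋ − ⌊5472/233⌋ = 24 − 23 = 1
n=39: ⌊(40·144)/233⌋ − ⌊(39·144)/233⌋ = ⌊5760/233⌋ − ⌊5616/233⌋ = 24 − 24 = 0
n=40: ⌊(41·144)/233⌋ − ⌊(40·144)/233⌋ = ⌊5904/233⌋ − ⌊5760/233⌋ = 25 − 24 = 1
n=41: ⌊(42·144)/233⌋ − ⌊(41·144)/233⌋ = ⌊6048/233⌋ − ⌊5904/233⌋ = 25 − 25 = 0
n=42: ⌊(43·144)/233⌋ − ⌊(42·144)/233⌋ = ⌊6192/233⌋ − ⌊6048/233⌋ = 26 − 25 = 1
n=43: ⌊(44·144)/233⌋ − ⌊(43·144)/233⌋ = ⌊6336/233⌋ − ⌊6192/233⌋ = 27 − 26 = 1
n=44: ⌊(45·144)/233⌋ − ⌊(44·144)/233⌋ = ⌊6480/233⌋ − ⌊6336/233⌋ = 27 − 27 = 0
n=45: ⌊(46·144)/233⌋ − ⌊(45·144)/233⌋ = ⌊6624/233⌋ − ⌊6480/233⌋ = 28 − 27 = 1
n=46: ⌊(47·144)/233⌋ − ⌊(46·144)/233⌋ = ⌊6768/233⌋ − ⌊6624/233⌋ = 29 − 28 = 1
n=47: ⌊(48·144)/233⌋ − ⌊(47·144)/233⌋ = ⌊6912/233⌋ − ⌊6768/233⌋ = 29 − 29 = 0
n=48: ⌊(49·144)/233⌋ − ⌊(48·144)/233⌋ = ⌊7056/233⌋ − ⌊6912/233⌋ = 30 − 29 = 1
n=49: ⌊(50·144)/233⌋ − ⌊(49·144)/233⌋ = ⌊7200/233⌋ − ⌊7056/233⌋ = 30 − 30 = 0
n=50: ⌊(51·144)/233⌋ − ⌊(50·144)/233⌋ = ⌊7344/233⌋ − ⌊7200/233⌋ = 31 − 30 = 1
n=51: ⌊(52·144)/233⌋ − ⌊(51·144)/233⌋ = ⌊7488/233⌋ − ⌊7344/233⌋ = 32 − 31 = 1
n=52: ⌊(53·144)/233⌋ − ⌊(52·144)/233⌋ = ⌊7632/233⌋ − ⌊7488/233⌋ = 32 − 32 = 0
n=53: ⌊(54·144)/233⌋ − ⌊(53·144)/233⌋ = ⌊7776/233⌋ − ⌊7632/233⌋ = 33 − 32 = 1
n=54: ⌊(55·144)/233⌋ − ⌊(54·144)/233⌋ = ⌊7920/233⌋ − ⌊7776/233⌋ = 33 − 33 = 0
n=55: ⌊(56·144)/233⌋ − ⌊(55·144)/233⌋ = ⌊8064/233⌋ − ⌊7920/233⌋ = 34 − 33 = 1
n=56: ⌊(57·144)/233⌋ − ⌊(56·144)/233⌋ = ⌊8208/233⌋ − ⌊8064/233⌋ = 35 − 34 = 1
n=57: ⌊(58·144)/233⌋ − ⌊(57·144)/233⌋ = ⌊8352/233⌋ − ⌊8208/233⌋ = 35 − 35 = 0
n=58: ⌊(59·144)/233⌋ − ⌊(58·144)/233⌋ = ⌊8496/233⌋ − ⌊8352/233⌋ = 36 − 35 = 1
n=59: ⌊(60·144)/233⌋ − ⌊(59·144)/233⌋ = ⌊8640/233⌋ − ⌊8496/233⌋ = 37 − 36 = 1
n=60: ⌊(61·144)/233⌋ − ⌊(60·144)/233⌋ = ⌊8784/233⌋ − ⌊8640/233⌋ = 37 − 37 = 0
n=61: ⌊(62·144)/233⌋ − ⌊(61·144)/233⌋ = ⌊8928/233⌋ − ⌊8784/233⌋ = 38 − 37 = 1
n=62: ⌊(63·144)/233⌋ − ⌊(62·144)/233⌋ = ⌊9072/233⌋ − ⌊8928/233⌋ = 38 − 38 = 0
n=63: ⌊(64·144)/233⌋ − ⌊(63·144)/233⌋ = ⌊9216/233⌋ − ⌊9072/233⌋ = 39 − 38 = 1
n=64: ⌊(65·144)/233⌋ − ⌊(64·144)/233⌋ = ⌊9360/233⌋ − ⌊9216/233⌋ = 40 − 39 = 1
n=65: ⌊(66·144)/233⌋ − ⌊(65·144)/233⌋ = ⌊9504/233⌋ − ⌊9360/233⌋ = 40 − 40 = 0
n=66: ⌊(67·144)/233⌋ − ⌊(66·144)/233⌋ = ⌊9648/233⌋ − ⌊9504/233⌋ = 41 − 40 = 1
n=67: ⌊(68·144)/233⌋ − ⌊(67·144)/233⌋ = ⌊9792/233⌋ − ⌊9648/233⌋ = 42 − 41 = 1
n=68: ⌊(69·144)/233⌋ − ⌊(68·144)/233⌋ = ⌊9936/233⌋ − ⌊9792/233⌋ = 42 − 42 = 0
n=69: ⌊(70·144)/233⌋ − ⌊(69·144)/233⌋ = ⌊10080/233⌋ − ⌊9936/233⌋ = 43 − 42 = 1
n=70: ⌊(71·144)/233⌋ − ⌊(70·144)/233⌋ = ⌊10224/233⌋ − ⌊10080/233⌋ = 43 − 43 = 0
n=71: ⌊(72·144)/233⌋ − ⌊(71·144)/233⌋ = ⌊10368/233⌋ − ⌊10224/233⌋ = 44 − 43 = 1
n=72: ⌊(73·144)/233⌋ − ⌊(72·144)/233⌋ = ⌊10512/233⌋ − ⌊10368/233⌋ = 45 − 44 = 1
n=73: ⌊(74·144)/233⌋ − ⌊(73·144)/233⌋ = ⌊10656/233⌋ − ⌊10512/233⌋ = 45 − 45 = 0
n=74: ⌊(75·144)/233⌋ − ⌊(74·144)/233⌋ = ⌊10800/233⌋ − ⌊10656/233⌋ = 46 − 45 = 1
n=75: ⌊(76·144)/233⌋ − ⌊(75·144)/233⌋ = ⌊10944/233⌋ − ⌊10800/233⌋ = 46 − 46 = 0
n=76: ⌊(77·144)/233⌋ − ⌊(76·144)/233⌋ = ⌊11088/233⌋ − ⌊10944/233⌋ = 47 − 46 = 1
n=77: ⌊(78·144)/233⌋ − ⌊(77·144)/233⌋ = ⌊11232/233⌋ − ⌊11088/233⌋ = 48 − 47 = 1
n=78: ⌊(79·144)/233⌋ − ⌊(78·144)/233⌋ = ⌊11376/233⌋ − ⌊11232/233⌋ = 48 − 48 = 0
n=79: ⌊(80·144)/233⌋ − ⌊(79·144)/233⌋ = ⌊11520/233⌋ − ⌊11376/233⌋ = 49 − 48 = 1
n=80: ⌊(81·144)/233⌋ − ⌊(80·144)/233⌋ = ⌊11664/233⌋ − ⌊11520/233⌋ = 50 − 49 = 1
n=81: ⌊(82·144)/233⌋ − ⌊(81·144)/233⌋ = ⌊11808/233⌋ − ⌊11664/233⌋ = 50 − 50 = 0
n=82: ⌊(83·144)/233⌋ − ⌊(82·144)/233⌋ = ⌊11952/233⌋ − ⌊11808/233⌋ = 51 − 50 = 1
n=83: ⌊(84·144)/233⌋ − ⌊(83·144)/233⌋ = ⌊12096/233⌋ − ⌊11952/233⌋ = 51 − 51 = 0
n=84: ⌊(85·144)/233⌋ − ⌊(84·144)/233⌋ = ⌊12240/233⌋ − ⌊12096/233⌋ = 52 − 51 = 1
n=85: ⌊(86·144)/233⌋ − ⌊(85·144)/233⌋ = ⌊12384/233⌋ − ⌊12240/233⌋ = 53 − 52 = 1
n=86: ⌊(87·144)/233⌋ − ⌊(86·144)/233⌋ = ⌊12528/233⌋ − ⌊12384/233⌋ = 53 − 53 = 0
n=87: ⌊(88·144)/233⌋ − ⌊(87·144)/233⌋ = ⌊12672/233⌋ − ⌊12528/233⌋ = 54 − 53 = 1
n=88: ⌊(89·144)/233⌋ − ⌊(88·144)/233⌋ = ⌊12816/233⌋ − ⌊12672/233⌋ = 55 − 54 = 1
n=89: ⌊(90·144)/233⌋ − ⌊(89·144)/233⌋ = ⌊12960/233⌋ − ⌊12816/233⌋ = 55 − 55 = 0
n=90: ⌊(91·144)/233⌋ − ⌊(90·144)/233⌋ = ⌊13104/233⌋ − ⌊12960/233⌋ = 56 − 55 = 1
n=91: ⌊(92·144)/233⌋ − ⌊(91·144)/233⌋ = ⌊13248/233⌋ − ⌊13104/233⌋ = 56 − 56 = 0
n=92: ⌊(93·144)/233⌋ − ⌊(92·144)/233⌋ = ⌊13392/233⌋ − ⌊13248/233⌋ = 57 − 56 = 1
n=93: ⌊(94·144)/233⌋ − ⌊(93·144)/233⌋ = ⌊13536/233⌋ − ⌊13392/233⌋ = 58 − 57 = 1
n=94: ⌊(95·144)/233⌋ − ⌊(94·144)/233⌋ = ⌊13680/233⌋ − ⌊13536/233⌋ = 58 − 58 = 0
n=95: ⌊(96·144)/233⌋ − ⌊(95·144)/233⌋ = ⌊13824/233⌋ − ⌊13680/233⌋ = 59 − 58 = 1
n=96: ⌊(97·144)/233⌋ − ⌊(96·144)/233⌋ = ⌊13968/233⌋ − ⌊13824/233⌋ = 59 − 59 = 0
n=97: ⌊(98·144)/233⌋ − ⌊(97·144)/233⌋ = ⌊14112/233⌋ − ⌊13968/233⌋ = 60 − 59 = 1
n=98: ⌊(99·144)/233⌋ − ⌊(98·144)/233⌋ = ⌊14256/233⌋ − ⌊14112/233⌋ = 61 − 60 = 1
n=99: ⌊(100·144)/233⌋ − ⌊(99·144)/233⌋ = ⌊14400/233⌋ − ⌊14256/233⌋ = 61 − 61 = 0
n=100: ⌊(101·144)/233⌋ − ⌊(100·144)/233⌋ = ⌊14544/233⌋ − ⌊14400/233⌋ = 62 − 61 = 1
n=101: ⌊(102·144)/233⌋ − ⌊(101·144)/233⌋ = ⌊14688/233⌋ − ⌊14544/233⌋ = 63 − 62 = 1
n=102: ⌊(103·144)/233⌋ − ⌊(102·144)/233⌋ = ⌊14832/233⌋ − ⌊14688/233⌋ = 63 − 63 = 0
n=103: ⌊(104·144)/233⌋ − ⌊(103·144)/233⌋ = ⌊14976/233⌋ − ⌊14832/233⌋ = 64 − 63 = 1
n=104: ⌊(105·144)/233⌋ − ⌊(104·144)/233⌋ = ⌊15120/233⌋ − ⌊14976/233⌋ = 64 − 64 = 0
n=105: ⌊(106·144)/233⌋ − ⌊(105·144)/233⌋ = ⌊15264/233⌋ − ⌊15120/233⌋ = 65 − 64 = 1
n=106: ⌊(107·144)/233⌋ − ⌊(106·144)/233⌋ = ⌊15408/233⌋ − ⌊15264/233⌋ = 66 − 65 = 1


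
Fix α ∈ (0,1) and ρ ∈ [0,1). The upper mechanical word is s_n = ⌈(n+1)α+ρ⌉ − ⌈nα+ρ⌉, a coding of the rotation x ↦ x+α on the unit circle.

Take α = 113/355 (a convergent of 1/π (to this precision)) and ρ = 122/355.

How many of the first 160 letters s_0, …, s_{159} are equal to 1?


51

#1s = Σ_{n=0}^{159} s_n = Σ_{n=0}^{159} (⌈(n+1)α+ρ⌉ − ⌈nα+ρ⌉)
the sum telescopes: every ⌈nα+ρ⌉ with 0 < n < 160 appears once with + and once with −, leaving ⌈160α+ρ⌉ − ⌈0·α+ρ⌉
160α + ρ = (160·113 + 122) / 355 = 18202/355
ρ = 122/355
⌈18202/355⌉ = 52,  ⌈122/355⌉ = 1
#1s = 52 − 1 = 51


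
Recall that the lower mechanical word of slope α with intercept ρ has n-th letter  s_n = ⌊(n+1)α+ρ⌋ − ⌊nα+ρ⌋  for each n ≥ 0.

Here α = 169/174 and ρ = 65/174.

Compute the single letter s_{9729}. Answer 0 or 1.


(n+1)α + ρ = (9730·169 + 65) / 174 = 1644435/174
nα + ρ     = (9729·169 + 65) / 174 = 1644266/174
⌊1644435/174⌋ = 9450,  ⌊1644266/174⌋ = 9449
s_{9729} = 9450 − 9449 = 1

1


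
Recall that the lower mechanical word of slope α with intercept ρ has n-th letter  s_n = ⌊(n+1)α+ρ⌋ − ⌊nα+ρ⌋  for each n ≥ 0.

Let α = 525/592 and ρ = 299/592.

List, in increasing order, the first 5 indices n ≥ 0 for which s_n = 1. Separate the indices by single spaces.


0 1 2 3 5

n=0: ⌊824/592⌋−⌊299/592⌋ = 1−0 = 1  ← one
n=1: ⌊1349/592⌋−⌊824/592⌋ = 2−1 = 1  ← one
n=2: ⌊1874/592⌋−⌊1349/592⌋ = 3−2 = 1  ← one
n=3: ⌊2399/592⌋−⌊1874/592⌋ = 4−3 = 1  ← one
n=4: ⌊2924/592⌋−⌊2399/592⌋ = 4−4 = 0
n=5: ⌊3449/592⌋−⌊2924/592⌋ = 5−4 = 1  ← one
positions of the first 5 ones: 0 1 2 3 5


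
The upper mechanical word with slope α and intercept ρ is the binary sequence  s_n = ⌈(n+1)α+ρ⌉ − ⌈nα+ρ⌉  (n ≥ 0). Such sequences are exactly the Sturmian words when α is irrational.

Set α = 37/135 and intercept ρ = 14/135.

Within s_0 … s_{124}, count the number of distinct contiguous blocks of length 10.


t_n = ⌈(n·37+14)/135⌉ for n = 0 … 125:
  n=0…9: ⌈14/135⌉=1 ⌈51/135⌉=1 ⌈88/135⌉=1 ⌈125/135⌉=1 ⌈162/135⌉=2 ⌈199/135⌉=2 ⌈236/135⌉=2 ⌈273/135⌉=3 ⌈310/135⌉=3 ⌈347/135⌉=3
  n=10…19: ⌈384/135⌉=3 ⌈421/135⌉=4 ⌈458/135⌉=4 ⌈495/135⌉=4 ⌈532/135⌉=4 ⌈569/135⌉=5 ⌈606/135⌉=5 ⌈643/135⌉=5 ⌈680/135⌉=6 ⌈717/135⌉=6
  n=20…29: ⌈754/135⌉=6 ⌈791/135⌉=6 ⌈828/135⌉=7 ⌈865/135⌉=7 ⌈902/135⌉=7 ⌈939/135⌉=7 ⌈976/135⌉=8 ⌈1013/135⌉=8 ⌈1050/135⌉=8 ⌈1087/135⌉=9
  n=30…39: ⌈1124/135⌉=9 ⌈1161/135⌉=9 ⌈1198/135⌉=9 ⌈1235/135⌉=10 ⌈1272/135⌉=10 ⌈1309/135⌉=10 ⌈1346/135⌉=10 ⌈1383/135⌉=11 ⌈1420/135⌉=11 ⌈1457/135⌉=11
  n=40…49: ⌈1494/135⌉=12 ⌈1531/135⌉=12 ⌈1568/135⌉=12 ⌈1605/135⌉=12 ⌈1642/135⌉=13 ⌈1679/135⌉=13 ⌈1716/135⌉=13 ⌈1753/135⌉=13 ⌈1790/135⌉=14 ⌈1827/135⌉=14
  n=50…59: ⌈1864/135⌉=14 ⌈1901/135⌉=15 ⌈1938/135⌉=15 ⌈1975/135⌉=15 ⌈2012/135⌉=15 ⌈2049/135⌉=16 ⌈2086/135⌉=16 ⌈2123/135⌉=16 ⌈2160/135⌉=16 ⌈2197/135⌉=17
  n=60…69: ⌈2234/135⌉=17 ⌈2271/135⌉=17 ⌈2308/135⌉=18 ⌈2345/135⌉=18 ⌈2382/135⌉=18 ⌈2419/135⌉=18 ⌈2456/135⌉=19 ⌈2493/135⌉=19 ⌈2530/135⌉=19 ⌈2567/135⌉=20
  n=70…79: ⌈2604/135⌉=20 ⌈2641/135⌉=20 ⌈2678/135⌉=20 ⌈2715/135⌉=21 ⌈2752/135⌉=21 ⌈2789/135⌉=21 ⌈2826/135⌉=21 ⌈2863/135⌉=22 ⌈2900/135⌉=22 ⌈2937/135⌉=22
  n=80…89: ⌈2974/135⌉=23 ⌈3011/135⌉=23 ⌈3048/135⌉=23 ⌈3085/135⌉=23 ⌈3122/135⌉=24 ⌈3159/135⌉=24 ⌈3196/135⌉=24 ⌈3233/135⌉=24 ⌈3270/135⌉=25 ⌈3307/135⌉=25
  n=90…99: ⌈3344/135⌉=25 ⌈3381/135⌉=26 ⌈3418/135⌉=26 ⌈3455/135⌉=26 ⌈3492/135⌉=26 ⌈3529/135⌉=27 ⌈3566/135⌉=27 ⌈3603/135⌉=27 ⌈3640/135⌉=27 ⌈3677/135⌉=28
  n=100…109: ⌈3714/135⌉=28 ⌈3751/135⌉=28 ⌈3788/135⌉=29 ⌈3825/135⌉=29 ⌈3862/135⌉=29 ⌈3899/135⌉=29 ⌈3936/135⌉=30 ⌈3973/135⌉=30 ⌈4010/135⌉=30 ⌈4047/135⌉=30
  n=110…119: ⌈4084/135⌉=31 ⌈4121/135⌉=31 ⌈4158/135⌉=31 ⌈4195/135⌉=32 ⌈4232/135⌉=32 ⌈4269/135⌉=32 ⌈4306/135⌉=32 ⌈4343/135⌉=33 ⌈4380/135⌉=33 ⌈4417/135⌉=33
  n=120…125: ⌈4454/135⌉=33 ⌈4491/135⌉=34 ⌈4528/135⌉=34 ⌈4565/135⌉=34 ⌈4602/135⌉=35 ⌈4639/135⌉=35
s_n = t_(n+1) − t_n for n = 0 … 124 gives
prefix = 00010010001000100100010001001000100010010001000100100010001001000100100010001001000100010010001000100100010001001000100010010
slide a length-10 window over [0..9] … [115..124] (116 windows); first occurrence of each distinct factor:
  [  0..  9] 0001001000
  [  1.. 10] 0010010001
  [  2.. 11] 0100100010
  [  3.. 12] 1001000100
  [  4.. 13] 0010001000
  [  5.. 14] 0100010001
  [  6.. 15] 1000100010
  [  7.. 16] 0001000100
  [  8.. 17] 0010001001
  [  9.. 18] 0100010010
  [ 10.. 19] 1000100100
  (the other 105 windows repeat one of these)
distinct factors: {0001000100, 0001001000, 0010001000, 0010001001, 0010010001, 0100010001, 0100010010, 0100100010, 1000100010, 1000100100, 1001000100}
count = 11  (Sturmian bound for length 10 is 11)

11


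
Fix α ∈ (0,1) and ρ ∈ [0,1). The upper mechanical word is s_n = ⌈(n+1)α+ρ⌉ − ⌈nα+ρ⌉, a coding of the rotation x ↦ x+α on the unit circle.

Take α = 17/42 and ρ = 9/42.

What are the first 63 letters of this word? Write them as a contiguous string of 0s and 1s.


n=0: ⌈(1·17+9)/42⌉ − ⌈(0·17+9)/42⌉ = ⌈26/42⌉ − ⌈9/42⌉ = 1 − 1 = 0
n=1: ⌈(2·17+9)/42⌉ − ⌈(1·17+9)/42⌉ = ⌈43/42⌉ − ⌈26/42⌉ = 2 − 1 = 1
n=2: ⌈(3·17+9)/42⌉ − ⌈(2·17+9)/42⌉ = ⌈60/42⌉ − ⌈43/42⌉ = 2 − 2 = 0
n=3: ⌈(4·17+9)/42⌉ − ⌈(3·17+9)/42⌉ = ⌈77/42⌉ − ⌈60/42⌉ = 2 − 2 = 0
n=4: ⌈(5·17+9)/42⌉ − ⌈(4·17+9)/42⌉ = ⌈94/42⌉ − ⌈77/42⌉ = 3 − 2 = 1
n=5: ⌈(6·17+9)/42⌉ − ⌈(5·17+9)/42⌉ = ⌈111/42⌉ − ⌈94/42⌉ = 3 − 3 = 0
n=6: ⌈(7·17+9)/42⌉ − ⌈(6·17+9)/42⌉ = ⌈128/42⌉ − ⌈111/42⌉ = 4 − 3 = 1
n=7: ⌈(8·17+9)/42⌉ − ⌈(7·17+9)/42⌉ = ⌈145/42⌉ − ⌈128/42⌉ = 4 − 4 = 0
n=8: ⌈(9·17+9)/42⌉ − ⌈(8·17+9)/42⌉ = ⌈162/42⌉ − ⌈145/42⌉ = 4 − 4 = 0
n=9: ⌈(10·17+9)/42⌉ − ⌈(9·17+9)/42⌉ = ⌈179/42⌉ − ⌈162/42⌉ = 5 − 4 = 1
n=10: ⌈(11·17+9)/42⌉ − ⌈(10·17+9)/42⌉ = ⌈196/42⌉ − ⌈179/42⌉ = 5 − 5 = 0
n=11: ⌈(12·17+9)/42⌉ − ⌈(11·17+9)/42⌉ = ⌈213/42⌉ − ⌈196/42⌉ = 6 − 5 = 1
n=12: ⌈(13·17+9)/42⌉ − ⌈(12·17+9)/42⌉ = ⌈230/42⌉ − ⌈213/42⌉ = 6 − 6 = 0
n=13: ⌈(14·17+9)/42⌉ − ⌈(13·17+9)/42⌉ = ⌈247/42⌉ − ⌈230/42⌉ = 6 − 6 = 0
n=14: ⌈(15·17+9)/42⌉ − ⌈(14·17+9)/42⌉ = ⌈264/42⌉ − ⌈247/42⌉ = 7 − 6 = 1
n=15: ⌈(16·17+9)/42⌉ − ⌈(15·17+9)/42⌉ = ⌈281/42⌉ − ⌈264/42⌉ = 7 − 7 = 0
n=16: ⌈(17·17+9)/42⌉ − ⌈(16·17+9)/42⌉ = ⌈298/42⌉ − ⌈281/42⌉ = 8 − 7 = 1
n=17: ⌈(18·17+9)/42⌉ − ⌈(17·17+9)/42⌉ = ⌈315/42⌉ − ⌈298/42⌉ = 8 − 8 = 0
n=18: ⌈(19·17+9)/42⌉ − ⌈(18·17+9)/42⌉ = ⌈332/42⌉ − ⌈315/42⌉ = 8 − 8 = 0
n=19: ⌈(20·17+9)/42⌉ − ⌈(19·17+9)/42⌉ = ⌈349/42⌉ − ⌈332/42⌉ = 9 − 8 = 1
n=20: ⌈(21·17+9)/42⌉ − ⌈(20·17+9)/42⌉ = ⌈366/42⌉ − ⌈349/42⌉ = 9 − 9 = 0
n=21: ⌈(22·17+9)/42⌉ − ⌈(21·17+9)/42⌉ = ⌈383/42⌉ − ⌈366/42⌉ = 10 − 9 = 1
n=22: ⌈(23·17+9)/42⌉ − ⌈(22·17+9)/42⌉ = ⌈400/42⌉ − ⌈383/42⌉ = 10 − 10 = 0
n=23: ⌈(24·17+9)/42⌉ − ⌈(23·17+9)/42⌉ = ⌈417/42⌉ − ⌈400/42⌉ = 10 − 10 = 0
n=24: ⌈(25·17+9)/42⌉ − ⌈(24·17+9)/42⌉ = ⌈434/42⌉ − ⌈417/42⌉ = 11 − 10 = 1
n=25: ⌈(26·17+9)/42⌉ − ⌈(25·17+9)/42⌉ = ⌈451/42⌉ − ⌈434/42⌉ = 11 − 11 = 0
n=26: ⌈(27·17+9)/42⌉ − ⌈(26·17+9)/42⌉ = ⌈468/42⌉ − ⌈451/42⌉ = 12 − 11 = 1
n=27: ⌈(28·17+9)/42⌉ − ⌈(27·17+9)/42⌉ = ⌈485/42⌉ − ⌈468/42⌉ = 12 − 12 = 0
n=28: ⌈(29·17+9)/42⌉ − ⌈(28·17+9)/42⌉ = ⌈502/42⌉ − ⌈485/42⌉ = 12 − 12 = 0
n=29: ⌈(30·17+9)/42⌉ − ⌈(29·17+9)/42⌉ = ⌈519/42⌉ − ⌈502/42⌉ = 13 − 12 = 1
n=30: ⌈(31·17+9)/42⌉ − ⌈(30·17+9)/42⌉ = ⌈536/42⌉ − ⌈519/42⌉ = 13 − 13 = 0
n=31: ⌈(32·17+9)/42⌉ − ⌈(31·17+9)/42⌉ = ⌈553/42⌉ − ⌈536/42⌉ = 14 − 13 = 1
n=32: ⌈(33·17+9)/42⌉ − ⌈(32·17+9)/42⌉ = ⌈570/42⌉ − ⌈553/42⌉ = 14 − 14 = 0
n=33: ⌈(34·17+9)/42⌉ − ⌈(33·17+9)/42⌉ = ⌈587/42⌉ − ⌈570/42⌉ = 14 − 14 = 0
n=34: ⌈(35·17+9)/42⌉ − ⌈(34·17+9)/42⌉ = ⌈604/42⌉ − ⌈587/42⌉ = 15 − 14 = 1
n=35: ⌈(36·17+9)/42⌉ − ⌈(35·17+9)/42⌉ = ⌈621/42⌉ − ⌈604/42⌉ = 15 − 15 = 0
n=36: ⌈(37·17+9)/42⌉ − ⌈(36·17+9)/42⌉ = ⌈638/42⌉ − ⌈621/42⌉ = 16 − 15 = 1
n=37: ⌈(38·17+9)/42⌉ − ⌈(37·17+9)/42⌉ = ⌈655/42⌉ − ⌈638/42⌉ = 16 − 16 = 0
n=38: ⌈(39·17+9)/42⌉ − ⌈(38·17+9)/42⌉ = ⌈672/42⌉ − ⌈655/42⌉ = 16 − 16 = 0
n=39: ⌈(40·17+9)/42⌉ − ⌈(39·17+9)/42⌉ = ⌈689/42⌉ − ⌈672/42⌉ = 17 − 16 = 1
n=40: ⌈(41·17+9)/42⌉ − ⌈(40·17+9)/42⌉ = ⌈706/42⌉ − ⌈689/42⌉ = 17 − 17 = 0
n=41: ⌈(42·17+9)/42⌉ − ⌈(41·17+9)/42⌉ = ⌈723/42⌉ − ⌈706/42⌉ = 18 − 17 = 1
n=42: ⌈(43·17+9)/42⌉ − ⌈(42·17+9)/42⌉ = ⌈740/42⌉ − ⌈723/42⌉ = 18 − 18 = 0
n=43: ⌈(44·17+9)/42⌉ − ⌈(43·17+9)/42⌉ = ⌈757/42⌉ − ⌈740/42⌉ = 19 − 18 = 1
n=44: ⌈(45·17+9)/42⌉ − ⌈(44·17+9)/42⌉ = ⌈774/42⌉ − ⌈757/42⌉ = 19 − 19 = 0
n=45: ⌈(46·17+9)/42⌉ − ⌈(45·17+9)/42⌉ = ⌈791/42⌉ − ⌈774/42⌉ = 19 − 19 = 0
n=46: ⌈(47·17+9)/42⌉ − ⌈(46·17+9)/42⌉ = ⌈808/42⌉ − ⌈791/42⌉ = 20 − 19 = 1
n=47: ⌈(48·17+9)/42⌉ − ⌈(47·17+9)/42⌉ = ⌈825/42⌉ − ⌈808/42⌉ = 20 − 20 = 0
n=48: ⌈(49·17+9)/42⌉ − ⌈(48·17+9)/42⌉ = ⌈842/42⌉ − ⌈825/42⌉ = 21 − 20 = 1
n=49: ⌈(50·17+9)/42⌉ − ⌈(49·17+9)/42⌉ = ⌈859/42⌉ − ⌈842/42⌉ = 21 − 21 = 0
n=50: ⌈(51·17+9)/42⌉ − ⌈(50·17+9)/42⌉ = ⌈876/42⌉ − ⌈859/42⌉ = 21 − 21 = 0
n=51: ⌈(52·17+9)/42⌉ − ⌈(51·17+9)/42⌉ = ⌈893/42⌉ − ⌈876/42⌉ = 22 − 21 = 1
n=52: ⌈(53·17+9)/42⌉ − ⌈(52·17+9)/42⌉ = ⌈910/42⌉ − ⌈893/42⌉ = 22 − 22 = 0
n=53: ⌈(54·17+9)/42⌉ − ⌈(53·17+9)/42⌉ = ⌈927/42⌉ − ⌈910/42⌉ = 23 − 22 = 1
n=54: ⌈(55·17+9)/42⌉ − ⌈(54·17+9)/42⌉ = ⌈944/42⌉ − ⌈927/42⌉ = 23 − 23 = 0
n=55: ⌈(56·17+9)/42⌉ − ⌈(55·17+9)/42⌉ = ⌈961/42⌉ − ⌈944/42⌉ = 23 − 23 = 0
n=56: ⌈(57·17+9)/42⌉ − ⌈(56·17+9)/42⌉ = ⌈978/42⌉ − ⌈961/42⌉ = 24 − 23 = 1
n=57: ⌈(58·17+9)/42⌉ − ⌈(57·17+9)/42⌉ = ⌈995/42⌉ − ⌈978/42⌉ = 24 − 24 = 0
n=58: ⌈(59·17+9)/42⌉ − ⌈(58·17+9)/42⌉ = ⌈1012/42⌉ − ⌈995/42⌉ = 25 − 24 = 1
n=59: ⌈(60·17+9)/42⌉ − ⌈(59·17+9)/42⌉ = ⌈1029/42⌉ − ⌈1012/42⌉ = 25 − 25 = 0
n=60: ⌈(61·17+9)/42⌉ − ⌈(60·17+9)/42⌉ = ⌈1046/42⌉ − ⌈1029/42⌉ = 25 − 25 = 0
n=61: ⌈(62·17+9)/42⌉ − ⌈(61·17+9)/42⌉ = ⌈1063/42⌉ − ⌈1046/42⌉ = 26 − 25 = 1
n=62: ⌈(63·17+9)/42⌉ − ⌈(62·17+9)/42⌉ = ⌈1080/42⌉ − ⌈1063/42⌉ = 26 − 26 = 0

010010100101001010010100101001010010100101010010100101001010010


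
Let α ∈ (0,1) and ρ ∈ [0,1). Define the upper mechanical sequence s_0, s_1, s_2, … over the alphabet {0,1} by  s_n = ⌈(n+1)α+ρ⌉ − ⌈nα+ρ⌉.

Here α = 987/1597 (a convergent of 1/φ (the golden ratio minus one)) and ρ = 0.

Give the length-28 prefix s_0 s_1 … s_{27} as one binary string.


n=0: ⌈(1·987)/1597⌉ − ⌈(0·987)/1597⌉ = ⌈987/1597⌉ − ⌈0/1597⌉ = 1 − 0 = 1
n=1: ⌈(2·987)/1597⌉ − ⌈(1·987)/1597⌉ = ⌈1974/1597⌉ − ⌈987/1597⌉ = 2 − 1 = 1
n=2: ⌈(3·987)/1597⌉ − ⌈(2·987)/1597⌉ = ⌈2961/1597⌉ − ⌈1974/1597⌉ = 2 − 2 = 0
n=3: ⌈(4·987)/1597⌉ − ⌈(3·987)/1597⌉ = ⌈3948/1597⌉ − ⌈2961/1597⌉ = 3 − 2 = 1
n=4: ⌈(5·987)/1597⌉ − ⌈(4·987)/1597⌉ = ⌈4935/1597⌉ − ⌈3948/1597⌉ = 4 − 3 = 1
n=5: ⌈(6·987)/1597⌉ − ⌈(5·987)/1597⌉ = ⌈5922/1597⌉ − ⌈4935/1597⌉ = 4 − 4 = 0
n=6: ⌈(7·987)/1597⌉ − ⌈(6·987)/1597⌉ = ⌈6909/1597⌉ − ⌈5922/1597⌉ = 5 − 4 = 1
n=7: ⌈(8·987)/1597⌉ − ⌈(7·987)/1597⌉ = ⌈7896/1597⌉ − ⌈6909/1597⌉ = 5 − 5 = 0
n=8: ⌈(9·987)/1597⌉ − ⌈(8·987)/1597⌉ = ⌈8883/1597⌉ − ⌈7896/1597⌉ = 6 − 5 = 1
n=9: ⌈(10·987)/1597⌉ − ⌈(9·987)/1597⌉ = ⌈9870/1597⌉ − ⌈8883/1597⌉ = 7 − 6 = 1
n=10: ⌈(11·987)/1597⌉ − ⌈(10·987)/1597⌉ = ⌈10857/1597⌉ − ⌈9870/1597⌉ = 7 − 7 = 0
n=11: ⌈(12·987)/1597⌉ − ⌈(11·987)/1597⌉ = ⌈11844/1597⌉ − ⌈10857/1597⌉ = 8 − 7 = 1
n=12: ⌈(13·987)/1597⌉ − ⌈(12·987)/1597⌉ = ⌈12831/1597⌉ − ⌈11844/1597⌉ = 9 − 8 = 1
n=13: ⌈(14·987)/1597⌉ − ⌈(13·987)/1597⌉ = ⌈13818/1597⌉ − ⌈12831/1597⌉ = 9 − 9 = 0
n=14: ⌈(15·987)/1597⌉ − ⌈(14·987)/1597⌉ = ⌈14805/1597⌉ − ⌈13818/1597⌉ = 10 − 9 = 1
n=15: ⌈(16·987)/1597⌉ − ⌈(15·987)/1597⌉ = ⌈15792/1597⌉ − ⌈14805/1597⌉ = 10 − 10 = 0
n=16: ⌈(17·987)/1597⌉ − ⌈(16·987)/1597⌉ = ⌈16779/1597⌉ − ⌈15792/1597⌉ = 11 − 10 = 1
n=17: ⌈(18·987)/1597⌉ − ⌈(17·987)/1597⌉ = ⌈17766/1597⌉ − ⌈16779/1597⌉ = 12 − 11 = 1
n=18: ⌈(19·987)/1597⌉ − ⌈(18·987)/1597⌉ = ⌈18753/1597⌉ − ⌈17766/1597⌉ = 12 − 12 = 0
n=19: ⌈(20·987)/1597⌉ − ⌈(19·987)/1597⌉ = ⌈19740/1597⌉ − ⌈18753/1597⌉ = 13 − 12 = 1
n=20: ⌈(21·987)/1597⌉ − ⌈(20·987)/1597⌉ = ⌈20727/1597⌉ − ⌈19740/1597⌉ = 13 − 13 = 0
n=21: ⌈(22·987)/1597⌉ − ⌈(21·987)/1597⌉ = ⌈21714/1597⌉ − ⌈20727/1597⌉ = 14 − 13 = 1
n=22: ⌈(23·987)/1597⌉ − ⌈(22·987)/1597⌉ = ⌈22701/1597⌉ − ⌈21714/1597⌉ = 15 − 14 = 1
n=23: ⌈(24·987)/1597⌉ − ⌈(23·987)/1597⌉ = ⌈23688/1597⌉ − ⌈22701/1597⌉ = 15 − 15 = 0
n=24: ⌈(25·987)/1597⌉ − ⌈(24·987)/1597⌉ = ⌈24675/1597⌉ − ⌈23688/1597⌉ = 16 − 15 = 1
n=25: ⌈(26·987)/1597⌉ − ⌈(25·987)/1597⌉ = ⌈25662/1597⌉ − ⌈24675/1597⌉ = 17 − 16 = 1
n=26: ⌈(27·987)/1597⌉ − ⌈(26·987)/1597⌉ = ⌈26649/1597⌉ − ⌈25662/1597⌉ = 17 − 17 = 0
n=27: ⌈(28·987)/1597⌉ − ⌈(27·987)/1597⌉ = ⌈27636/1597⌉ − ⌈26649/1597⌉ = 18 − 17 = 1

1101101011011010110101101101


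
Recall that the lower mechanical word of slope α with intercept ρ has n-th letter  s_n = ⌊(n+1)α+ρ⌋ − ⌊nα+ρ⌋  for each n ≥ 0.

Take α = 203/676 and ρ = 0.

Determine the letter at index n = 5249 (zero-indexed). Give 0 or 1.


0

(n+1)α + ρ = (5250·203) / 676 = 1065750/676
nα + ρ     = (5249·203) / 676 = 1065547/676
⌊1065750/676⌋ = 1576,  ⌊1065547/676⌋ = 1576
s_{5249} = 1576 − 1576 = 0


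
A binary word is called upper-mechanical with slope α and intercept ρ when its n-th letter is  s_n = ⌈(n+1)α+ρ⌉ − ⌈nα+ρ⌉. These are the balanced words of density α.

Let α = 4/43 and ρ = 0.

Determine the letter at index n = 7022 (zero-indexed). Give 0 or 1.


0

(n+1)α + ρ = (7023·4) / 43 = 28092/43
nα + ρ     = (7022·4) / 43 = 28088/43
⌈28092/43⌉ = 654,  ⌈28088/43⌉ = 654
s_{7022} = 654 − 654 = 0


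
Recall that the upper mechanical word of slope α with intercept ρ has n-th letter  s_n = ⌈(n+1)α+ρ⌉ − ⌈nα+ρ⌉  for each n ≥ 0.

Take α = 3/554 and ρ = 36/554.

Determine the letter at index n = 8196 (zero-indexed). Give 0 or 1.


(n+1)α + ρ = (8197·3 + 36) / 554 = 24627/554
nα + ρ     = (8196·3 + 36) / 554 = 24624/554
⌈24627/554⌉ = 45,  ⌈24624/554⌉ = 45
s_{8196} = 45 − 45 = 0

0


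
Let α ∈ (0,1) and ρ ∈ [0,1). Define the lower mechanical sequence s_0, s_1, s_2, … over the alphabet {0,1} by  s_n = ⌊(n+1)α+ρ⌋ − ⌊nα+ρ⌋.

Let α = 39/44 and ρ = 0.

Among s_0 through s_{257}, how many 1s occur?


228

#1s = Σ_{n=0}^{257} s_n = Σ_{n=0}^{257} (⌊(n+1)α+ρ⌋ − ⌊nα+ρ⌋)
the sum telescopes: every ⌊nα+ρ⌋ with 0 < n < 258 appears once with + and once with −, leaving ⌊258α+ρ⌋ − ⌊0·α+ρ⌋
258α + ρ = (258·39) / 44 = 10062/44
ρ = 0/44
⌊10062/44⌋ = 228,  ⌊0/44⌋ = 0
#1s = 228 − 0 = 228


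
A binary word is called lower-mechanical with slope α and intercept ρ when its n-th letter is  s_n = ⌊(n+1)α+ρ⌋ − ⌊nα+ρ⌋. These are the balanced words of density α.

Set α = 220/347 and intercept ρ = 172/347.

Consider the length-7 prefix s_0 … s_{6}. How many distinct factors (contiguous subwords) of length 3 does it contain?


t_n = ⌊(n·220+172)/347⌋ for n = 0 … 7:
  n=0…7: ⌊172/347⌋=0 ⌊392/347⌋=1 ⌊612/347⌋=1 ⌊832/347⌋=2 ⌊1052/347⌋=3 ⌊1272/347⌋=3 ⌊1492/347⌋=4 ⌊1712/347⌋=4
s_n = t_(n+1) − t_n for n = 0 … 6 gives
prefix = 1011010
slide a length-3 window over [0..2] … [4..6] (5 windows); first occurrence of each distinct factor:
  [  0..  2] 101
  [  1..  3] 011
  [  2..  4] 110
  [  4..  6] 010
  (the other 1 window repeats one of these)
distinct factors: {010, 011, 101, 110}
count = 4  (Sturmian bound for length 3 is 4)

4


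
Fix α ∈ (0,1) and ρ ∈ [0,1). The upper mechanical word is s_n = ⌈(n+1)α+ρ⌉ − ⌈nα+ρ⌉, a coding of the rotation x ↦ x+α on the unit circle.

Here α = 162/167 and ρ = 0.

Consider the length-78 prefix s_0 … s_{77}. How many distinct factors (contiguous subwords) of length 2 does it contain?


3

t_n = ⌈(n·162)/167⌉ for n = 0 … 78:
  n=0…9: ⌈0/167⌉=0 ⌈162/167⌉=1 ⌈324/167⌉=2 ⌈486/167⌉=3 ⌈648/167⌉=4 ⌈810/167⌉=5 ⌈972/167⌉=6 ⌈1134/167⌉=7 ⌈1296/167⌉=8 ⌈1458/167⌉=9
  n=10…19: ⌈1620/167⌉=10 ⌈1782/167⌉=11 ⌈1944/167⌉=12 ⌈2106/167⌉=13 ⌈2268/167⌉=14 ⌈2430/167⌉=15 ⌈2592/167⌉=16 ⌈2754/167⌉=17 ⌈2916/167⌉=18 ⌈3078/167⌉=19
  n=20…29: ⌈3240/167⌉=20 ⌈3402/167⌉=21 ⌈3564/167⌉=22 ⌈3726/167⌉=23 ⌈3888/167⌉=24 ⌈4050/167⌉=25 ⌈4212/167⌉=26 ⌈4374/167⌉=27 ⌈4536/167⌉=28 ⌈4698/167⌉=29
  n=30…39: ⌈4860/167⌉=30 ⌈5022/167⌉=31 ⌈5184/167⌉=32 ⌈5346/167⌉=33 ⌈5508/167⌉=33 ⌈5670/167⌉=34 ⌈5832/167⌉=35 ⌈5994/167⌉=36 ⌈6156/167⌉=37 ⌈6318/167⌉=38
  n=40…49: ⌈6480/167⌉=39 ⌈6642/167⌉=40 ⌈6804/167⌉=41 ⌈6966/167⌉=42 ⌈7128/167⌉=43 ⌈7290/167⌉=44 ⌈7452/167⌉=45 ⌈7614/167⌉=46 ⌈7776/167⌉=47 ⌈7938/167⌉=48
  n=50…59: ⌈8100/167⌉=49 ⌈8262/167⌉=50 ⌈8424/167⌉=51 ⌈8586/167⌉=52 ⌈8748/167⌉=53 ⌈8910/167⌉=54 ⌈9072/167⌉=55 ⌈9234/167⌉=56 ⌈9396/167⌉=57 ⌈9558/167⌉=58
  n=60…69: ⌈9720/167⌉=59 ⌈9882/167⌉=60 ⌈10044/167⌉=61 ⌈10206/167⌉=62 ⌈10368/167⌉=63 ⌈10530/167⌉=64 ⌈10692/167⌉=65 ⌈10854/167⌉=65 ⌈11016/167⌉=66 ⌈11178/167⌉=67
  n=70…78: ⌈11340/167⌉=68 ⌈11502/167⌉=69 ⌈11664/167⌉=70 ⌈11826/167⌉=71 ⌈11988/167⌉=72 ⌈12150/167⌉=73 ⌈12312/167⌉=74 ⌈12474/167⌉=75 ⌈12636/167⌉=76
s_n = t_(n+1) − t_n for n = 0 … 77 gives
prefix = 111111111111111111111111111111111011111111111111111111111111111111011111111111
slide a length-2 window over [0..1] … [76..77] (77 windows); first occurrence of each distinct factor:
  [  0..  1] 11
  [ 32.. 33] 10
  [ 33.. 34] 01
  (the other 74 windows repeat one of these)
distinct factors: {01, 10, 11}
count = 3  (Sturmian bound for length 2 is 3)


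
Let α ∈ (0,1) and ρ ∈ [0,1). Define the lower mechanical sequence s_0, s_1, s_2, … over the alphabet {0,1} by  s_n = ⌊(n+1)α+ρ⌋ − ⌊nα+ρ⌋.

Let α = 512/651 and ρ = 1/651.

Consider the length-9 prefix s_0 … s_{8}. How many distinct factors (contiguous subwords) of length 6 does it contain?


4

t_n = ⌊(n·512+1)/651⌋ for n = 0 … 9:
  n=0…9: ⌊1/651⌋=0 ⌊513/651⌋=0 ⌊1025/651⌋=1 ⌊1537/651⌋=2 ⌊2049/651⌋=3 ⌊2561/651⌋=3 ⌊3073/651⌋=4 ⌊3585/651⌋=5 ⌊4097/651⌋=6 ⌊4609/651⌋=7
s_n = t_(n+1) − t_n for n = 0 … 8 gives
prefix = 011101111
slide a length-6 window over [0..5] … [3..8] (4 windows); first occurrence of each distinct factor:
  [  0..  5] 011101
  [  1..  6] 111011
  [  2..  7] 110111
  [  3..  8] 101111
distinct factors: {011101, 101111, 110111, 111011}
count = 4  (Sturmian bound for length 6 is 7)
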